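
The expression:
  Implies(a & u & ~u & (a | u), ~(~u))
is always true.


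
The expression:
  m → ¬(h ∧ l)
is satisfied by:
  {l: False, m: False, h: False}
  {h: True, l: False, m: False}
  {m: True, l: False, h: False}
  {h: True, m: True, l: False}
  {l: True, h: False, m: False}
  {h: True, l: True, m: False}
  {m: True, l: True, h: False}


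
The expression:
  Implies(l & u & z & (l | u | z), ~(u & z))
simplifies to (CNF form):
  ~l | ~u | ~z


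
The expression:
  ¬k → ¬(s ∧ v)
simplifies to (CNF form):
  k ∨ ¬s ∨ ¬v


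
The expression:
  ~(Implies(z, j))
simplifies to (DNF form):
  z & ~j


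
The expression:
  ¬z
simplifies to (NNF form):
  ¬z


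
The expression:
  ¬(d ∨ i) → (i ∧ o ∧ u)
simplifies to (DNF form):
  d ∨ i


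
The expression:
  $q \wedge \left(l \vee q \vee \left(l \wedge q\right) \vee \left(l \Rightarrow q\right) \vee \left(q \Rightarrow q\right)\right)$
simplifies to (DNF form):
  $q$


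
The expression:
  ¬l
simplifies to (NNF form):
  ¬l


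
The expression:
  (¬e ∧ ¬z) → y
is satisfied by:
  {y: True, z: True, e: True}
  {y: True, z: True, e: False}
  {y: True, e: True, z: False}
  {y: True, e: False, z: False}
  {z: True, e: True, y: False}
  {z: True, e: False, y: False}
  {e: True, z: False, y: False}


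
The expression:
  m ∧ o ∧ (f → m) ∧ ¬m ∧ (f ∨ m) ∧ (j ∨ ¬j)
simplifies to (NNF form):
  False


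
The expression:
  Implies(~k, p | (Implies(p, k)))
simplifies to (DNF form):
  True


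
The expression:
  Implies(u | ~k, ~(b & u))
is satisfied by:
  {u: False, b: False}
  {b: True, u: False}
  {u: True, b: False}


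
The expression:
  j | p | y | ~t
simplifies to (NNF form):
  j | p | y | ~t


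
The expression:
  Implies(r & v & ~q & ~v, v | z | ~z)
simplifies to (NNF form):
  True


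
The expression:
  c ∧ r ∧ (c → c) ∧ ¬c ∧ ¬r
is never true.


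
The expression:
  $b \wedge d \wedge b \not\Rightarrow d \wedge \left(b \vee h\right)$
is never true.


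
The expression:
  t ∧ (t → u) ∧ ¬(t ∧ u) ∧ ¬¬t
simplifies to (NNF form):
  False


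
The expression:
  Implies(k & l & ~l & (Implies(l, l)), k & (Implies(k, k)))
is always true.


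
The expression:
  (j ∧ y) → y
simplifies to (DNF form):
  True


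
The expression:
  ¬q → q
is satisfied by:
  {q: True}


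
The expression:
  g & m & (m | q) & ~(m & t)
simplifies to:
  g & m & ~t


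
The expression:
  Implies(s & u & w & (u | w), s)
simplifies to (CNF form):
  True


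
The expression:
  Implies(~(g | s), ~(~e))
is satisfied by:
  {e: True, s: True, g: True}
  {e: True, s: True, g: False}
  {e: True, g: True, s: False}
  {e: True, g: False, s: False}
  {s: True, g: True, e: False}
  {s: True, g: False, e: False}
  {g: True, s: False, e: False}


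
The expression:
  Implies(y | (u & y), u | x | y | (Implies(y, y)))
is always true.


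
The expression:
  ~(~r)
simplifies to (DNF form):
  r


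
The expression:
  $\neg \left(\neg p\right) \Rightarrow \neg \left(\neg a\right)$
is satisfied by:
  {a: True, p: False}
  {p: False, a: False}
  {p: True, a: True}


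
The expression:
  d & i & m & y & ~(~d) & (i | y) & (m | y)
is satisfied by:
  {m: True, d: True, y: True, i: True}


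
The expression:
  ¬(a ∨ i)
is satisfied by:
  {i: False, a: False}


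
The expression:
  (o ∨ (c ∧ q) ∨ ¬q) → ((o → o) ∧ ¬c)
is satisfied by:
  {c: False}


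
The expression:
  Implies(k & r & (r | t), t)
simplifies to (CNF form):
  t | ~k | ~r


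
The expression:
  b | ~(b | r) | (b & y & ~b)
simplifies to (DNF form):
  b | ~r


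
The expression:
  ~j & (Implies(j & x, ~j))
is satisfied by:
  {j: False}


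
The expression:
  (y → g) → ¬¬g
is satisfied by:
  {y: True, g: True}
  {y: True, g: False}
  {g: True, y: False}


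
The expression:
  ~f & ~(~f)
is never true.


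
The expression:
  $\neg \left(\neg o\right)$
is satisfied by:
  {o: True}


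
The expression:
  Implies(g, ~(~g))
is always true.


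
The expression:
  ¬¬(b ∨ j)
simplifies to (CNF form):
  b ∨ j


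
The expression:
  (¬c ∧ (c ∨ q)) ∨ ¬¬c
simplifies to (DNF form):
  c ∨ q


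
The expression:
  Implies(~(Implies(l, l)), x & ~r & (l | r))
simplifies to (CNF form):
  True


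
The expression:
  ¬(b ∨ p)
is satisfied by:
  {p: False, b: False}


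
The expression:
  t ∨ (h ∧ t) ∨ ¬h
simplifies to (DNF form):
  t ∨ ¬h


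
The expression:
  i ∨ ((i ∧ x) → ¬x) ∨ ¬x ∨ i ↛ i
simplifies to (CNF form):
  True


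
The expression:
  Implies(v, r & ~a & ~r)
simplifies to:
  ~v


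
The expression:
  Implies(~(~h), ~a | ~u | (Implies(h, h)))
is always true.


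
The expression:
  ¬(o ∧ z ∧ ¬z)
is always true.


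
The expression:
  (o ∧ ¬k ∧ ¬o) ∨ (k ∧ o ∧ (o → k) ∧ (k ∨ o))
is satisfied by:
  {o: True, k: True}


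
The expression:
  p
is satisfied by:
  {p: True}


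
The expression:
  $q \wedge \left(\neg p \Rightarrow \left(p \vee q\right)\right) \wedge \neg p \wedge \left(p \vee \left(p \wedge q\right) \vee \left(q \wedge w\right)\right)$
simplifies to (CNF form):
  $q \wedge w \wedge \neg p$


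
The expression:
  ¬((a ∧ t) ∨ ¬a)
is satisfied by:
  {a: True, t: False}


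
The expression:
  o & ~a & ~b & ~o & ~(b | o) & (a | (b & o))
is never true.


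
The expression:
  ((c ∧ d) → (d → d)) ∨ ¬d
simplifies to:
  True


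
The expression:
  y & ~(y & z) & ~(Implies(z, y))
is never true.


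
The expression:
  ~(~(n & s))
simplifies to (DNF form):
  n & s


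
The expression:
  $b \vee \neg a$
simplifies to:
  $b \vee \neg a$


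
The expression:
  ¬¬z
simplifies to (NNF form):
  z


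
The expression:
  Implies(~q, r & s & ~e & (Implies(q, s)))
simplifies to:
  q | (r & s & ~e)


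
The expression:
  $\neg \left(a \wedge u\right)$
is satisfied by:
  {u: False, a: False}
  {a: True, u: False}
  {u: True, a: False}


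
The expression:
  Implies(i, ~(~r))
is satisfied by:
  {r: True, i: False}
  {i: False, r: False}
  {i: True, r: True}


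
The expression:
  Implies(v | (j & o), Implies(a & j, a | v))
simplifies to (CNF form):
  True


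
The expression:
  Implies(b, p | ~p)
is always true.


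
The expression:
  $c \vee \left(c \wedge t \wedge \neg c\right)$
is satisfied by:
  {c: True}


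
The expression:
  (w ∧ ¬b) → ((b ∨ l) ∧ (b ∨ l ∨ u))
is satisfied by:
  {b: True, l: True, w: False}
  {b: True, w: False, l: False}
  {l: True, w: False, b: False}
  {l: False, w: False, b: False}
  {b: True, l: True, w: True}
  {b: True, w: True, l: False}
  {l: True, w: True, b: False}


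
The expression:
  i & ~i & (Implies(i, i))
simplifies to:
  False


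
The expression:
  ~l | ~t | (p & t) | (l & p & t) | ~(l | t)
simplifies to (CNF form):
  p | ~l | ~t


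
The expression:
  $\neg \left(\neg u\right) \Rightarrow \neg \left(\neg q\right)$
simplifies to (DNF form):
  $q \vee \neg u$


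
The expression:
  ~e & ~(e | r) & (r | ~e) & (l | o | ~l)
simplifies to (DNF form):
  ~e & ~r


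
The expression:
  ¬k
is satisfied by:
  {k: False}


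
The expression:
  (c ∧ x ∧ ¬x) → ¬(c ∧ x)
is always true.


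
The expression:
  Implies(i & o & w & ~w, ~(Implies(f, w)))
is always true.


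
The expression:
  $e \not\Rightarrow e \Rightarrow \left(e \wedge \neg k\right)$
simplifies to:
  $\text{True}$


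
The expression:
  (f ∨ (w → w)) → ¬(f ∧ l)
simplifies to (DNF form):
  ¬f ∨ ¬l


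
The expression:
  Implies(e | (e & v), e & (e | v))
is always true.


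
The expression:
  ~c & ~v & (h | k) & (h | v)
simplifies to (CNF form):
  h & ~c & ~v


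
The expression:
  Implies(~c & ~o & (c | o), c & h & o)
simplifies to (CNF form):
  True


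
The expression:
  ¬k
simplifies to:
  ¬k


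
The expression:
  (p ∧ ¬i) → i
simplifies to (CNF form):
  i ∨ ¬p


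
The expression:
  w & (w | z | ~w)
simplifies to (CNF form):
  w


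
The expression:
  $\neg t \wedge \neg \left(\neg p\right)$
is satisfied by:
  {p: True, t: False}


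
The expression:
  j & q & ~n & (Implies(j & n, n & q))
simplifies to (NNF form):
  j & q & ~n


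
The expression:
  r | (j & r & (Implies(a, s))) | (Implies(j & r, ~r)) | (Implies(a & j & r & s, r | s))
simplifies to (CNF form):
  True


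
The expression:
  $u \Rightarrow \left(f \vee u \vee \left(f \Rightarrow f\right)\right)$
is always true.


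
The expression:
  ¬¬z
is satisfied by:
  {z: True}


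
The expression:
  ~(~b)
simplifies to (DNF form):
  b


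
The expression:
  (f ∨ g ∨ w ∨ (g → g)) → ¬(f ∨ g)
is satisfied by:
  {g: False, f: False}


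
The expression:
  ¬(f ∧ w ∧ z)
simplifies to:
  ¬f ∨ ¬w ∨ ¬z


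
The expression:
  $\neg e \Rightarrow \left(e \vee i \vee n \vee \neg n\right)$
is always true.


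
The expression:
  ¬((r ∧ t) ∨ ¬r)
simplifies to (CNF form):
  r ∧ ¬t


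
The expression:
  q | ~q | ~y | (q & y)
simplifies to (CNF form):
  True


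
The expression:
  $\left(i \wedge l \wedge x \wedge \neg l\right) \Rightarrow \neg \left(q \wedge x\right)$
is always true.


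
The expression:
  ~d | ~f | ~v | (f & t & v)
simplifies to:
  t | ~d | ~f | ~v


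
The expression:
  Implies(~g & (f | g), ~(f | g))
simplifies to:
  g | ~f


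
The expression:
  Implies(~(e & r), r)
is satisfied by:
  {r: True}


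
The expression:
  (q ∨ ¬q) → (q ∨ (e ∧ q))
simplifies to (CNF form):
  q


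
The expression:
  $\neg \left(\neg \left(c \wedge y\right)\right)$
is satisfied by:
  {c: True, y: True}


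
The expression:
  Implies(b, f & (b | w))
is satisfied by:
  {f: True, b: False}
  {b: False, f: False}
  {b: True, f: True}


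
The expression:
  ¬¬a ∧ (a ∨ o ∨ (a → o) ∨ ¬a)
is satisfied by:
  {a: True}


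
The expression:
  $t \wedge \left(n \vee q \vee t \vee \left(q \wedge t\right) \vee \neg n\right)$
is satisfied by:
  {t: True}


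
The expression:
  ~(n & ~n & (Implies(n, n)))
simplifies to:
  True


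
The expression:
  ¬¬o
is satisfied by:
  {o: True}


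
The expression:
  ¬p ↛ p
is always true.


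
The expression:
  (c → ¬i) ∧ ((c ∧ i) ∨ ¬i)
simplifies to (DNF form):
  ¬i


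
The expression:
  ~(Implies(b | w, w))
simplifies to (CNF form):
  b & ~w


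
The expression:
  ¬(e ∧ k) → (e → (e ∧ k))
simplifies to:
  k ∨ ¬e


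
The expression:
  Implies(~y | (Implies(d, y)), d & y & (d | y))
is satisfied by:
  {d: True, y: True}


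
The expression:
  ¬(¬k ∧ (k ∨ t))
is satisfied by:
  {k: True, t: False}
  {t: False, k: False}
  {t: True, k: True}


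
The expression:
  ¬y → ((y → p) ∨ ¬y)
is always true.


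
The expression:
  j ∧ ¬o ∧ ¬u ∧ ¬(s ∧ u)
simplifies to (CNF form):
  j ∧ ¬o ∧ ¬u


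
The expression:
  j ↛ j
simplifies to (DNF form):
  False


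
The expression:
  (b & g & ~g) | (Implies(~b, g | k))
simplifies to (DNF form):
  b | g | k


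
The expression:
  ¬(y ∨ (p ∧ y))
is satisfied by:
  {y: False}


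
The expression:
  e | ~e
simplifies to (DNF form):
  True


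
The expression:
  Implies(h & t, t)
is always true.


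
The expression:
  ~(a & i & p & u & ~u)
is always true.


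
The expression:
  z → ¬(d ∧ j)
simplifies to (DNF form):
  ¬d ∨ ¬j ∨ ¬z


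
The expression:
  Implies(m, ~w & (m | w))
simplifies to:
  ~m | ~w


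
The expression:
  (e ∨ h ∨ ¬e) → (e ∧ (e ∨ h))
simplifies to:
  e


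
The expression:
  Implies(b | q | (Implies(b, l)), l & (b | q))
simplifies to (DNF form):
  (b & l) | (l & q)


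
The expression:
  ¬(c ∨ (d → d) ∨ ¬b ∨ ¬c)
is never true.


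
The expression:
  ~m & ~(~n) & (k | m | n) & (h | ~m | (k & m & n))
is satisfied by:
  {n: True, m: False}


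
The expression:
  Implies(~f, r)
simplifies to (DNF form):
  f | r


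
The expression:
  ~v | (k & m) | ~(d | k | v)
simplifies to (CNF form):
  (k | ~v) & (m | ~v)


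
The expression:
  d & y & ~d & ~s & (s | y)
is never true.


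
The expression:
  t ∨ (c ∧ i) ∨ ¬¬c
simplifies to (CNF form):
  c ∨ t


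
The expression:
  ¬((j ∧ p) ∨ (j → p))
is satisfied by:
  {j: True, p: False}


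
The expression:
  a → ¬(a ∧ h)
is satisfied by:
  {h: False, a: False}
  {a: True, h: False}
  {h: True, a: False}


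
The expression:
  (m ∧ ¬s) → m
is always true.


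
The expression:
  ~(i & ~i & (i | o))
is always true.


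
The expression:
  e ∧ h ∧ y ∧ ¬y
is never true.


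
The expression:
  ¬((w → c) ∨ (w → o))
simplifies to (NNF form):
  w ∧ ¬c ∧ ¬o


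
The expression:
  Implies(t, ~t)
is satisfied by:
  {t: False}


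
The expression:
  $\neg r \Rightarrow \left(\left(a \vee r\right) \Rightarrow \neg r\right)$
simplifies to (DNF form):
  $\text{True}$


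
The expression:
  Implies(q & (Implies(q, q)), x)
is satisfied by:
  {x: True, q: False}
  {q: False, x: False}
  {q: True, x: True}


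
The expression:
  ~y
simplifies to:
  ~y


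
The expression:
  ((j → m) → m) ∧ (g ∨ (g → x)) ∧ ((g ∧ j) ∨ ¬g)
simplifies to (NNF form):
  j ∨ (m ∧ ¬g)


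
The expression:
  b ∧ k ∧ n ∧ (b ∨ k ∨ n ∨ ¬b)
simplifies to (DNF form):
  b ∧ k ∧ n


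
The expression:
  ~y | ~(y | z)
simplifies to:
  ~y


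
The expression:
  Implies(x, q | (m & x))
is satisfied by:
  {q: True, m: True, x: False}
  {q: True, m: False, x: False}
  {m: True, q: False, x: False}
  {q: False, m: False, x: False}
  {x: True, q: True, m: True}
  {x: True, q: True, m: False}
  {x: True, m: True, q: False}


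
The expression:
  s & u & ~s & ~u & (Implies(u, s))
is never true.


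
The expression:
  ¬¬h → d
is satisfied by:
  {d: True, h: False}
  {h: False, d: False}
  {h: True, d: True}


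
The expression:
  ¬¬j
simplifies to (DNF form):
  j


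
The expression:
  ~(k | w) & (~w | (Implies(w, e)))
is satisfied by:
  {w: False, k: False}


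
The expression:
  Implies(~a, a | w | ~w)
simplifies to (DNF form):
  True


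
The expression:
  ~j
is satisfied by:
  {j: False}


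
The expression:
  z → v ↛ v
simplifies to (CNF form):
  ¬z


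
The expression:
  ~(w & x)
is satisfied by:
  {w: False, x: False}
  {x: True, w: False}
  {w: True, x: False}


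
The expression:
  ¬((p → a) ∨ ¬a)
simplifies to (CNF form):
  False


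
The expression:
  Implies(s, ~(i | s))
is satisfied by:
  {s: False}


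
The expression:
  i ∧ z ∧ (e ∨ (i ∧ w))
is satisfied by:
  {z: True, i: True, e: True, w: True}
  {z: True, i: True, e: True, w: False}
  {z: True, i: True, w: True, e: False}


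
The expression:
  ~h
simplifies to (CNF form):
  ~h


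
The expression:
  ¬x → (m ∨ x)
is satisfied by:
  {x: True, m: True}
  {x: True, m: False}
  {m: True, x: False}


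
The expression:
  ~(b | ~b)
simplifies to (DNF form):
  False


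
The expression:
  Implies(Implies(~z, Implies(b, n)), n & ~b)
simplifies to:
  (b | n) & (n | ~z) & (~b | ~n)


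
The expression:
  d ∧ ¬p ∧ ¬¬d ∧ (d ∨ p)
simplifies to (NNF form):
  d ∧ ¬p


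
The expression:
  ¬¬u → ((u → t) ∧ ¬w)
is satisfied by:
  {t: True, u: False, w: False}
  {t: False, u: False, w: False}
  {w: True, t: True, u: False}
  {w: True, t: False, u: False}
  {u: True, t: True, w: False}


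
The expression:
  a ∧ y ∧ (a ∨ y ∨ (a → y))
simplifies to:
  a ∧ y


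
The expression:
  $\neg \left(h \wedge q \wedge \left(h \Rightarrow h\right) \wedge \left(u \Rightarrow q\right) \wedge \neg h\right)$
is always true.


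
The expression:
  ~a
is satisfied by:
  {a: False}


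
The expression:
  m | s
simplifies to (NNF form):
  m | s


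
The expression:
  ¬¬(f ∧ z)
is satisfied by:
  {z: True, f: True}


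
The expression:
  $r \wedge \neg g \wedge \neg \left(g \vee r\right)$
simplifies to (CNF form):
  $\text{False}$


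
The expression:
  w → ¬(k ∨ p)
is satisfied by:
  {p: False, w: False, k: False}
  {k: True, p: False, w: False}
  {p: True, k: False, w: False}
  {k: True, p: True, w: False}
  {w: True, k: False, p: False}


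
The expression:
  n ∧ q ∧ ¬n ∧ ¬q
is never true.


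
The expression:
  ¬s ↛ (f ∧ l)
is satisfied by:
  {l: False, s: False, f: False}
  {f: True, l: False, s: False}
  {l: True, f: False, s: False}


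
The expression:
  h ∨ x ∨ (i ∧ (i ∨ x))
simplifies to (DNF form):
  h ∨ i ∨ x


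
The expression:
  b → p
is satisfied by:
  {p: True, b: False}
  {b: False, p: False}
  {b: True, p: True}


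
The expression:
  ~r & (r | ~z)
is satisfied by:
  {r: False, z: False}


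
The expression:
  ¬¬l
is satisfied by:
  {l: True}


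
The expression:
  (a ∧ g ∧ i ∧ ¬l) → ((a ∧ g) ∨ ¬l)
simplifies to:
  True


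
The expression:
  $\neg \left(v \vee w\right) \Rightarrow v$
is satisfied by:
  {v: True, w: True}
  {v: True, w: False}
  {w: True, v: False}


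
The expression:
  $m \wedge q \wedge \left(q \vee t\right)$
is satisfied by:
  {m: True, q: True}


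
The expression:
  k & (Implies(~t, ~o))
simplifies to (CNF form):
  k & (t | ~o)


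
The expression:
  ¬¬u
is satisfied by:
  {u: True}


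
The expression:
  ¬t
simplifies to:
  ¬t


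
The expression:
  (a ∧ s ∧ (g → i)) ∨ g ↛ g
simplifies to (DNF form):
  (a ∧ i ∧ s) ∨ (a ∧ s ∧ ¬g)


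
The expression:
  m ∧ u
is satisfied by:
  {m: True, u: True}


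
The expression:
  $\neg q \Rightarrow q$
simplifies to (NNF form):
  $q$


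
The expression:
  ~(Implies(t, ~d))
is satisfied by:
  {t: True, d: True}


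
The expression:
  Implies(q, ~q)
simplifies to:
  ~q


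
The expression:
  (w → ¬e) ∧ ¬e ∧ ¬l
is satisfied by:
  {e: False, l: False}


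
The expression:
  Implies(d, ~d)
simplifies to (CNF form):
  ~d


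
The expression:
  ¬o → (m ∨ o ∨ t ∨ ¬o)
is always true.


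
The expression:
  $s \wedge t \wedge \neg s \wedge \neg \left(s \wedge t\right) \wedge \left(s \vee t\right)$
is never true.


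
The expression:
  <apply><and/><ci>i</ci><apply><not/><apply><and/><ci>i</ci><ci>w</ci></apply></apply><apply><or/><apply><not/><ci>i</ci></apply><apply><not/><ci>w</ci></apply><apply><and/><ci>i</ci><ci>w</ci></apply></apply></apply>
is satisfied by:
  {i: True, w: False}


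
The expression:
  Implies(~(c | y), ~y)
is always true.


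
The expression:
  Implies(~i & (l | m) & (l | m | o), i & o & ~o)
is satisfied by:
  {i: True, l: False, m: False}
  {i: True, m: True, l: False}
  {i: True, l: True, m: False}
  {i: True, m: True, l: True}
  {m: False, l: False, i: False}


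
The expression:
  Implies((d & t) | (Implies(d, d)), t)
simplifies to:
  t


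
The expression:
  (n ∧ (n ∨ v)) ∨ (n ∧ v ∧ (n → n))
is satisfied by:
  {n: True}


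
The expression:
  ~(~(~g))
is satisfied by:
  {g: False}


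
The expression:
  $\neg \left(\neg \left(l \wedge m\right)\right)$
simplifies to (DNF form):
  $l \wedge m$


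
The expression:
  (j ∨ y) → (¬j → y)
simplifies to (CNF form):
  True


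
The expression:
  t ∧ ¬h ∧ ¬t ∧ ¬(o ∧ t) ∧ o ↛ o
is never true.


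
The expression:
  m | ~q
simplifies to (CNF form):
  m | ~q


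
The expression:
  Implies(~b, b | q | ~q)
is always true.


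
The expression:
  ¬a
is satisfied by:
  {a: False}


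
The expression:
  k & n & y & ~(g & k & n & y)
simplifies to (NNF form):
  k & n & y & ~g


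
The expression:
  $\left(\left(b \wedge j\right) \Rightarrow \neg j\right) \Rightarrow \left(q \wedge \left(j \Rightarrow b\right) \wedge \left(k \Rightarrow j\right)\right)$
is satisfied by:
  {j: True, b: True, q: True, k: False}
  {j: True, b: True, k: False, q: False}
  {j: True, b: True, q: True, k: True}
  {j: True, b: True, k: True, q: False}
  {b: True, q: True, k: False, j: False}
  {q: True, b: False, k: False, j: False}


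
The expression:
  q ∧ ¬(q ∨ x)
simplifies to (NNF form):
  False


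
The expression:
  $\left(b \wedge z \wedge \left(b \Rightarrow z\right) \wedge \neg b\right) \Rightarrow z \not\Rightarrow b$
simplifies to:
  $\text{True}$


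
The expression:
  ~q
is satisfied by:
  {q: False}


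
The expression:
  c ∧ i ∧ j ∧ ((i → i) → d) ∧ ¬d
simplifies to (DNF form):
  False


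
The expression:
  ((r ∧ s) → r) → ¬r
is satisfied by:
  {r: False}


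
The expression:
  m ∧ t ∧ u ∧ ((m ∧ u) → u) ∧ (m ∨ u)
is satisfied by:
  {t: True, m: True, u: True}


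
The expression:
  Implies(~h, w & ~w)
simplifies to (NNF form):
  h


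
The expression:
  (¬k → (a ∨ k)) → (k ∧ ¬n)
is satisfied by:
  {a: False, k: False, n: False}
  {n: True, a: False, k: False}
  {k: True, a: False, n: False}
  {k: True, a: True, n: False}


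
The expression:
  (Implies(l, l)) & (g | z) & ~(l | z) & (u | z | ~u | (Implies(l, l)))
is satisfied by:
  {g: True, z: False, l: False}


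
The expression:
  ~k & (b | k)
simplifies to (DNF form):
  b & ~k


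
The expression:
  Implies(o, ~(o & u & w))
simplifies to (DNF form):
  ~o | ~u | ~w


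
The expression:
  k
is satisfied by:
  {k: True}


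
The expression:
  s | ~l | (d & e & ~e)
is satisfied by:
  {s: True, l: False}
  {l: False, s: False}
  {l: True, s: True}


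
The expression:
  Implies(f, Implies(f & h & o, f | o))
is always true.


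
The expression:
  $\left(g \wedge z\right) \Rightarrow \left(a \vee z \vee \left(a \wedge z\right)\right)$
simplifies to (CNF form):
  $\text{True}$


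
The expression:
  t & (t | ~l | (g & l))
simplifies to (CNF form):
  t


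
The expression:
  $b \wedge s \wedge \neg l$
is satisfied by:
  {b: True, s: True, l: False}


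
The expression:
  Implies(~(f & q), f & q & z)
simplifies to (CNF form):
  f & q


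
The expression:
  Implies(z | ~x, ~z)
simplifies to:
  ~z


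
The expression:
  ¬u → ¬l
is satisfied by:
  {u: True, l: False}
  {l: False, u: False}
  {l: True, u: True}


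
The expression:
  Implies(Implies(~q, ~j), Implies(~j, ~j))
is always true.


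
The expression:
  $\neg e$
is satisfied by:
  {e: False}


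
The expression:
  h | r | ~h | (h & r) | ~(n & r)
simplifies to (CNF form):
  True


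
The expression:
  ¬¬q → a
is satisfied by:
  {a: True, q: False}
  {q: False, a: False}
  {q: True, a: True}


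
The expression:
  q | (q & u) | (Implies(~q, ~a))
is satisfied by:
  {q: True, a: False}
  {a: False, q: False}
  {a: True, q: True}


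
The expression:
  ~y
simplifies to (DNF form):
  ~y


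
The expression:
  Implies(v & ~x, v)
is always true.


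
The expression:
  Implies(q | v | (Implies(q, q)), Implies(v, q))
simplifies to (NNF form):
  q | ~v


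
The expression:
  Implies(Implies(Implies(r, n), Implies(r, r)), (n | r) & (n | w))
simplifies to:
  n | (r & w)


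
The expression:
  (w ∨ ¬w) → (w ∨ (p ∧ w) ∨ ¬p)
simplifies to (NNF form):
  w ∨ ¬p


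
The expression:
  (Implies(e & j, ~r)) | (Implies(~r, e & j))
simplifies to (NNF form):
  True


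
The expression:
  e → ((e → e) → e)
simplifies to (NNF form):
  True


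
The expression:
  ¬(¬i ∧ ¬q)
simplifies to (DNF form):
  i ∨ q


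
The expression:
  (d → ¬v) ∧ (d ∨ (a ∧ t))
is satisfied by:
  {d: True, t: True, a: True, v: False}
  {d: True, t: True, v: False, a: False}
  {d: True, a: True, v: False, t: False}
  {d: True, v: False, a: False, t: False}
  {t: True, a: True, v: False, d: False}
  {t: True, a: True, v: True, d: False}


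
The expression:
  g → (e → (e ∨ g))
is always true.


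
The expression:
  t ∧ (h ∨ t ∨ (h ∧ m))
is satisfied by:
  {t: True}


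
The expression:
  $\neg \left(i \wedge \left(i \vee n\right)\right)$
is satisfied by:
  {i: False}


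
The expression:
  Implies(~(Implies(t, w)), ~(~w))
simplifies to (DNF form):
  w | ~t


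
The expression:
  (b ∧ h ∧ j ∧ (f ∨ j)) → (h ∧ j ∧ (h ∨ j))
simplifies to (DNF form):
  True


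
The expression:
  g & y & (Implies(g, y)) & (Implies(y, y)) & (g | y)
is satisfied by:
  {g: True, y: True}


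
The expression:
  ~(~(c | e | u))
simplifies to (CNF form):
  c | e | u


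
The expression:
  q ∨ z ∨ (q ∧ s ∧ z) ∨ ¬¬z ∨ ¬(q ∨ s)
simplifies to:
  q ∨ z ∨ ¬s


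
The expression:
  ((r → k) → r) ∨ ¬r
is always true.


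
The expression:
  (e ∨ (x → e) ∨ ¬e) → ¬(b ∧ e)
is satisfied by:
  {e: False, b: False}
  {b: True, e: False}
  {e: True, b: False}


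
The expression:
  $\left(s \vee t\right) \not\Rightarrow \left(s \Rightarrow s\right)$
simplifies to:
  $\text{False}$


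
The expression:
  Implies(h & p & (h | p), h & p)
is always true.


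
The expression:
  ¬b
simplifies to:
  ¬b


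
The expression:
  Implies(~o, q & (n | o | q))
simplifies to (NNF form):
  o | q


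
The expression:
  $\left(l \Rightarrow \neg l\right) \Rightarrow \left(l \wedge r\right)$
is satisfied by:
  {l: True}


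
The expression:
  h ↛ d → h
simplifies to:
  True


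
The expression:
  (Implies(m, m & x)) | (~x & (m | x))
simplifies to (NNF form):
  True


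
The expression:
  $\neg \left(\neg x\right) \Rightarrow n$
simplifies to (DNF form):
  $n \vee \neg x$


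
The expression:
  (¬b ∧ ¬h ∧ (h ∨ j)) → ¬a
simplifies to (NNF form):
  b ∨ h ∨ ¬a ∨ ¬j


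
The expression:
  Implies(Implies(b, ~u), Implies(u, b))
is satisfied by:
  {b: True, u: False}
  {u: False, b: False}
  {u: True, b: True}


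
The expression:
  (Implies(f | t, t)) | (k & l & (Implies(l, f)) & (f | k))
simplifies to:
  t | ~f | (k & l)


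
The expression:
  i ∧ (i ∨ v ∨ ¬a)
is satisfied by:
  {i: True}


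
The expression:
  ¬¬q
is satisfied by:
  {q: True}


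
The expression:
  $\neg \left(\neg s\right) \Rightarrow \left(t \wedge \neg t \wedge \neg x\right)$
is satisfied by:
  {s: False}


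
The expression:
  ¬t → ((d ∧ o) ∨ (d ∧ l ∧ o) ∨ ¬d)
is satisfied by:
  {t: True, o: True, d: False}
  {t: True, o: False, d: False}
  {o: True, t: False, d: False}
  {t: False, o: False, d: False}
  {d: True, t: True, o: True}
  {d: True, t: True, o: False}
  {d: True, o: True, t: False}


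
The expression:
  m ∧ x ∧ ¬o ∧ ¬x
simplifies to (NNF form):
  False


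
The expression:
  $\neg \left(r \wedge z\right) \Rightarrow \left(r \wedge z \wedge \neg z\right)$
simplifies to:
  $r \wedge z$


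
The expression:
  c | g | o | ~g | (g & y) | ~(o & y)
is always true.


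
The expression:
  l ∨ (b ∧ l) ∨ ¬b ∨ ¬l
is always true.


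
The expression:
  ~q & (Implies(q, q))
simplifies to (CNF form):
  ~q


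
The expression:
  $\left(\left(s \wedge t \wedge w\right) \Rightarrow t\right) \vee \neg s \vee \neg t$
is always true.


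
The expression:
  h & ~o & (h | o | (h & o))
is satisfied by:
  {h: True, o: False}


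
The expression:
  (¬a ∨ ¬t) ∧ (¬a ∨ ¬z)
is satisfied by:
  {z: False, a: False, t: False}
  {t: True, z: False, a: False}
  {z: True, t: False, a: False}
  {t: True, z: True, a: False}
  {a: True, t: False, z: False}


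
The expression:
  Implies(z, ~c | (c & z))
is always true.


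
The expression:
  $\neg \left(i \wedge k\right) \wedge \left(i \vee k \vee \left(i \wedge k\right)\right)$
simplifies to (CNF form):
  $\left(i \vee k\right) \wedge \left(i \vee \neg i\right) \wedge \left(k \vee \neg k\right) \wedge \left(\neg i \vee \neg k\right)$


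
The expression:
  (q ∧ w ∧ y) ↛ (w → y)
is never true.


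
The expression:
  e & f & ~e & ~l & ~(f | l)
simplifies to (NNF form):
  False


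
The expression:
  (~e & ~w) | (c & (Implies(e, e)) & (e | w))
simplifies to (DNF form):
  c | (~e & ~w)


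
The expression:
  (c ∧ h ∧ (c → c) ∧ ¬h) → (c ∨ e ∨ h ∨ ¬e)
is always true.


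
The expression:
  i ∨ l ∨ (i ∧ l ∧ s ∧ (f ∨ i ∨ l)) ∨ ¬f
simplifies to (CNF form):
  i ∨ l ∨ ¬f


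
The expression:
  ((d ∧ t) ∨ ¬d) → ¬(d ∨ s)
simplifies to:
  (d ∧ ¬t) ∨ (¬d ∧ ¬s)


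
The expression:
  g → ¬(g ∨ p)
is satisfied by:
  {g: False}


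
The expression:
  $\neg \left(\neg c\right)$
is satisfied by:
  {c: True}


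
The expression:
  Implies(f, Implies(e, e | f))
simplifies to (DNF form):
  True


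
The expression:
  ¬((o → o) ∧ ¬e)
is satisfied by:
  {e: True}


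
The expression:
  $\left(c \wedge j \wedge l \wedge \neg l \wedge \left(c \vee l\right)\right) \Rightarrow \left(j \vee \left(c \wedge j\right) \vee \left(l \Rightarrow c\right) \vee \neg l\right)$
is always true.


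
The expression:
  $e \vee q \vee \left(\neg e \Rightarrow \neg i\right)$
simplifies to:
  $e \vee q \vee \neg i$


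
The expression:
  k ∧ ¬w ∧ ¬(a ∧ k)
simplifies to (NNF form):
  k ∧ ¬a ∧ ¬w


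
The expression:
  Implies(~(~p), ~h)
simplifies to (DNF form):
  ~h | ~p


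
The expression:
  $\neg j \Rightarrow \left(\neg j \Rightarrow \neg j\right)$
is always true.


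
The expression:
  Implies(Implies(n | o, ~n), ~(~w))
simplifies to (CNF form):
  n | w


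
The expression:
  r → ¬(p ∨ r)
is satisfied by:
  {r: False}


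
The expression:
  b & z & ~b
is never true.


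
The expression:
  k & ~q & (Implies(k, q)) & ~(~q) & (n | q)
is never true.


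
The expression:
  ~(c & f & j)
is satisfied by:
  {c: False, j: False, f: False}
  {f: True, c: False, j: False}
  {j: True, c: False, f: False}
  {f: True, j: True, c: False}
  {c: True, f: False, j: False}
  {f: True, c: True, j: False}
  {j: True, c: True, f: False}


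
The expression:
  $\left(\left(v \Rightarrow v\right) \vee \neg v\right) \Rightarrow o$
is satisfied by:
  {o: True}


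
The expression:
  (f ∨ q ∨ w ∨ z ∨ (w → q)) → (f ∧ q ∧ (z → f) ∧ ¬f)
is never true.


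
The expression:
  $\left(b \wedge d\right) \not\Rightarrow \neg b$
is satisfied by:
  {b: True, d: True}


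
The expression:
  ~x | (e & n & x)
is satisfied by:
  {n: True, e: True, x: False}
  {n: True, e: False, x: False}
  {e: True, n: False, x: False}
  {n: False, e: False, x: False}
  {n: True, x: True, e: True}


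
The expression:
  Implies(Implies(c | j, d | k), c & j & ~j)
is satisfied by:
  {c: True, j: True, d: False, k: False}
  {c: True, d: False, j: False, k: False}
  {j: True, c: False, d: False, k: False}


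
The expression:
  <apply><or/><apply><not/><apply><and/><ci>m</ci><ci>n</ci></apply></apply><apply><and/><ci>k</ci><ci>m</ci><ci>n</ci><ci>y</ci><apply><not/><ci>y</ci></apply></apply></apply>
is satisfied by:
  {m: False, n: False}
  {n: True, m: False}
  {m: True, n: False}


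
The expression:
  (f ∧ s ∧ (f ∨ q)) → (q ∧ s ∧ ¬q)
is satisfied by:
  {s: False, f: False}
  {f: True, s: False}
  {s: True, f: False}


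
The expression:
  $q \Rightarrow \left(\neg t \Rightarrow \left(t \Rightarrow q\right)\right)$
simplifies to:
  $\text{True}$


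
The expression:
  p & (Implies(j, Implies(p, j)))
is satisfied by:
  {p: True}


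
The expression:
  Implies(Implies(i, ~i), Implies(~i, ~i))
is always true.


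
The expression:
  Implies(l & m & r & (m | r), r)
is always true.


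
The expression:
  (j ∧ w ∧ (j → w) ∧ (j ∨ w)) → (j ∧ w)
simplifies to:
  True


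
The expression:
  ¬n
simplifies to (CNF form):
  ¬n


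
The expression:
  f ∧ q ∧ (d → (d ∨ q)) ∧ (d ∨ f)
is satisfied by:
  {f: True, q: True}


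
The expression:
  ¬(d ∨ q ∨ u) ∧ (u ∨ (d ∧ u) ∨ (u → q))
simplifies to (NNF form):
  ¬d ∧ ¬q ∧ ¬u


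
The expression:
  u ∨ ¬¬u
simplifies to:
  u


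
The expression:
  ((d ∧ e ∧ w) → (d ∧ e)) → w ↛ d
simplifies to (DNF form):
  w ∧ ¬d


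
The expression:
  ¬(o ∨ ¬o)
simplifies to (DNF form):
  False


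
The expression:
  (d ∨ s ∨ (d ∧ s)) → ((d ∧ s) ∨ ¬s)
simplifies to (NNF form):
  d ∨ ¬s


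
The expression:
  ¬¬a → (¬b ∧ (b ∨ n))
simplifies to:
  (n ∧ ¬b) ∨ ¬a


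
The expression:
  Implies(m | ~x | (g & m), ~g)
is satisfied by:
  {x: True, g: False, m: False}
  {x: False, g: False, m: False}
  {m: True, x: True, g: False}
  {m: True, x: False, g: False}
  {g: True, x: True, m: False}


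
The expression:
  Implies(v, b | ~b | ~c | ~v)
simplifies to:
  True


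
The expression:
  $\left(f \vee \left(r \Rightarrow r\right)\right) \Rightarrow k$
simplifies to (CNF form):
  $k$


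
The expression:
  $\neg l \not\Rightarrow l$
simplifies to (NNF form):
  $\neg l$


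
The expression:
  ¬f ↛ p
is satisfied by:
  {p: True, f: False}
  {f: False, p: False}
  {f: True, p: True}


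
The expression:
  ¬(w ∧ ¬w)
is always true.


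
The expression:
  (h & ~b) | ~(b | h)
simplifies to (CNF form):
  ~b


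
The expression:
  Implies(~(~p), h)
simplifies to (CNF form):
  h | ~p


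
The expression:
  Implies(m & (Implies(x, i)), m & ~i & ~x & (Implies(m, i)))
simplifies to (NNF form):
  ~m | (x & ~i)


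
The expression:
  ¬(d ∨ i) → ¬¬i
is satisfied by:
  {i: True, d: True}
  {i: True, d: False}
  {d: True, i: False}


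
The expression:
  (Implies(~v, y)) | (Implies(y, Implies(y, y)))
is always true.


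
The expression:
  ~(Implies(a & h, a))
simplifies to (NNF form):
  False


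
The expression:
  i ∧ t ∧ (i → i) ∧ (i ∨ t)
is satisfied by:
  {t: True, i: True}


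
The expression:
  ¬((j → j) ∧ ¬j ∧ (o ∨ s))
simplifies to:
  j ∨ (¬o ∧ ¬s)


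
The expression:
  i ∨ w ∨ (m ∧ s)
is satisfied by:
  {i: True, s: True, w: True, m: True}
  {i: True, s: True, w: True, m: False}
  {i: True, w: True, m: True, s: False}
  {i: True, w: True, m: False, s: False}
  {i: True, s: True, m: True, w: False}
  {i: True, s: True, m: False, w: False}
  {i: True, m: True, w: False, s: False}
  {i: True, m: False, w: False, s: False}
  {s: True, w: True, m: True, i: False}
  {s: True, w: True, m: False, i: False}
  {w: True, m: True, i: False, s: False}
  {w: True, i: False, m: False, s: False}
  {s: True, m: True, i: False, w: False}


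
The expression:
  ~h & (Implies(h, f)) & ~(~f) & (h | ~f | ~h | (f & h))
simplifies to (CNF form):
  f & ~h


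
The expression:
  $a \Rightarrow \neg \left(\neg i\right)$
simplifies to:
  $i \vee \neg a$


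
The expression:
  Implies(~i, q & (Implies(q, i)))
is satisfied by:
  {i: True}


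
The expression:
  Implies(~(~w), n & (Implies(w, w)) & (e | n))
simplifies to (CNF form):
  n | ~w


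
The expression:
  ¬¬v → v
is always true.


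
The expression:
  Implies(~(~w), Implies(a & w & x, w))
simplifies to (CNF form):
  True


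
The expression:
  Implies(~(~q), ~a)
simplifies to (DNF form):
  ~a | ~q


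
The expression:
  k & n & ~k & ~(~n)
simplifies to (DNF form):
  False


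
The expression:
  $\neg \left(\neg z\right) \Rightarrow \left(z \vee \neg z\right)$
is always true.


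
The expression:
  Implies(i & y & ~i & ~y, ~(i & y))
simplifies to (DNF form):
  True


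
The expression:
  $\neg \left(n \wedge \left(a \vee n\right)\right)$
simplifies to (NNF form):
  $\neg n$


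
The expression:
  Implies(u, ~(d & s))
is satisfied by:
  {u: False, d: False, s: False}
  {s: True, u: False, d: False}
  {d: True, u: False, s: False}
  {s: True, d: True, u: False}
  {u: True, s: False, d: False}
  {s: True, u: True, d: False}
  {d: True, u: True, s: False}


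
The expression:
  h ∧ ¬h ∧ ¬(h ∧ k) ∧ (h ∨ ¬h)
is never true.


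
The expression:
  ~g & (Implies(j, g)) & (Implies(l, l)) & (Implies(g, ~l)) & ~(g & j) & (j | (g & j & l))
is never true.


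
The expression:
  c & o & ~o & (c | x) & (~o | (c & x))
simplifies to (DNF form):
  False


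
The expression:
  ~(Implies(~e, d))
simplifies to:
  ~d & ~e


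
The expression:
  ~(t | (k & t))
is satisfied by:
  {t: False}


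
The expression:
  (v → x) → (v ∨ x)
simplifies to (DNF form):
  v ∨ x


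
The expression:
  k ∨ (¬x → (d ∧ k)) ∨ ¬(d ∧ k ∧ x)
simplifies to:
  True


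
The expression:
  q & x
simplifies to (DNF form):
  q & x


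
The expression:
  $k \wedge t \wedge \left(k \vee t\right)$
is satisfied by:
  {t: True, k: True}


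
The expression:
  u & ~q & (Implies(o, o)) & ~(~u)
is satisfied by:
  {u: True, q: False}


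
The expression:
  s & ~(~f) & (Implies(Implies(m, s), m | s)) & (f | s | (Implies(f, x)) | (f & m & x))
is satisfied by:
  {s: True, f: True}


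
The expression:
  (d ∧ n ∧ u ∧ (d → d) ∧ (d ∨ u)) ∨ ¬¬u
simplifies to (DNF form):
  u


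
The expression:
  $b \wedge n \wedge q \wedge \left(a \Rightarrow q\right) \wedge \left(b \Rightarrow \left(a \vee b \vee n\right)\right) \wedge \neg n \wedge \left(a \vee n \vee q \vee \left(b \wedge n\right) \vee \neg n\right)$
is never true.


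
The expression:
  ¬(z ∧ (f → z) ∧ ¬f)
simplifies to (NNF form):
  f ∨ ¬z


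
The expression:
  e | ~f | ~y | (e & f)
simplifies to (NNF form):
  e | ~f | ~y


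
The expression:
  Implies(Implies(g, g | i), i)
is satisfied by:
  {i: True}


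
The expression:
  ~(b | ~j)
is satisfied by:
  {j: True, b: False}


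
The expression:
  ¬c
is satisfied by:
  {c: False}
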